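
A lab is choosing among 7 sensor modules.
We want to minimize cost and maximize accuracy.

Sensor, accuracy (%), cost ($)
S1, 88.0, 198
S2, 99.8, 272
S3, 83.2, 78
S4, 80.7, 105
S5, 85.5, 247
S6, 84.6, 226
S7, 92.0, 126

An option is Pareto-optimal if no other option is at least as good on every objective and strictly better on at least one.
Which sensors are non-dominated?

S2, S3, S7

S1: dominated by S7 (accuracy 92.0≥88.0, cost 126≤198).
S2: not dominated (best accuracy).
S3: not dominated (best cost).
S4: dominated by S3 (accuracy 83.2≥80.7, cost 78≤105).
S5: dominated by S1 (accuracy 88.0≥85.5, cost 198≤247).
S6: dominated by S1 (accuracy 88.0≥84.6, cost 198≤226).
S7: not dominated.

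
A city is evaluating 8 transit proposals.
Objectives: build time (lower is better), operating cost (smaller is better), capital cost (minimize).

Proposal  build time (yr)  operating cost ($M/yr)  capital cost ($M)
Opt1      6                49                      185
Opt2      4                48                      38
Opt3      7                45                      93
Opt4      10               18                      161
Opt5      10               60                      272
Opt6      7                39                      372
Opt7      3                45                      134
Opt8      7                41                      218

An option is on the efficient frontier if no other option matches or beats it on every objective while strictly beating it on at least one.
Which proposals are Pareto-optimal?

Opt1: dominated by Opt2 (build time 4≤6, operating cost 48≤49, capital cost 38≤185).
Opt2: not dominated (best capital cost).
Opt3: not dominated.
Opt4: not dominated (best operating cost).
Opt5: dominated by Opt1 (build time 6≤10, operating cost 49≤60, capital cost 185≤272).
Opt6: not dominated.
Opt7: not dominated (best build time).
Opt8: not dominated.

Opt2, Opt3, Opt4, Opt6, Opt7, Opt8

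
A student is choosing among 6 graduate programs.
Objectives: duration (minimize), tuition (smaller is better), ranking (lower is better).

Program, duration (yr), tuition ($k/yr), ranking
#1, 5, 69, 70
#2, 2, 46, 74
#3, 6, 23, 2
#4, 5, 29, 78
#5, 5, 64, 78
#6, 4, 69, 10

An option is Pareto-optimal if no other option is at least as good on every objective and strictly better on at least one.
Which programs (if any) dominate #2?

#1: worse on duration (5 vs 2).
#3: worse on duration (6 vs 2).
#4: worse on duration (5 vs 2).
#5: worse on duration (5 vs 2).
#6: worse on duration (4 vs 2).
No option dominates #2.

none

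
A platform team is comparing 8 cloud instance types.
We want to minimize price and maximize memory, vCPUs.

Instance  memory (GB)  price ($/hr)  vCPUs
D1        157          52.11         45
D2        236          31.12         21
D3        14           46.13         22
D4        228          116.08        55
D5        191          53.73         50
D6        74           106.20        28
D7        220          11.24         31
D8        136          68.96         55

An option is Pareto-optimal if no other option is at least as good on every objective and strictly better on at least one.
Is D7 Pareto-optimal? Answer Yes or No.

Yes

D1: worse on memory (157 vs 220).
D2: worse on price (31.12 vs 11.24).
D3: worse on memory (14 vs 220).
D4: worse on price (116.08 vs 11.24).
D5: worse on memory (191 vs 220).
D6: worse on memory (74 vs 220).
D8: worse on memory (136 vs 220).
No option is at least as good as D7 on every objective and strictly better on one.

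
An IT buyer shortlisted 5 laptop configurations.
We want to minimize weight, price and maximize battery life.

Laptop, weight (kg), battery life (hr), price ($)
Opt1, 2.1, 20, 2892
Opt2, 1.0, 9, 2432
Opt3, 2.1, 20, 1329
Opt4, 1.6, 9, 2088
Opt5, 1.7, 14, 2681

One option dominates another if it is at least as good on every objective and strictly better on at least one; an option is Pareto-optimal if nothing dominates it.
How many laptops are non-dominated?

4

Opt1: dominated by Opt3 (weight 2.1≤2.1, battery life 20≥20, price 1329≤2892).
Opt2: not dominated (best weight).
Opt3: not dominated (best price).
Opt4: not dominated.
Opt5: not dominated.
Pareto-optimal: Opt2, Opt3, Opt4, Opt5 → 4.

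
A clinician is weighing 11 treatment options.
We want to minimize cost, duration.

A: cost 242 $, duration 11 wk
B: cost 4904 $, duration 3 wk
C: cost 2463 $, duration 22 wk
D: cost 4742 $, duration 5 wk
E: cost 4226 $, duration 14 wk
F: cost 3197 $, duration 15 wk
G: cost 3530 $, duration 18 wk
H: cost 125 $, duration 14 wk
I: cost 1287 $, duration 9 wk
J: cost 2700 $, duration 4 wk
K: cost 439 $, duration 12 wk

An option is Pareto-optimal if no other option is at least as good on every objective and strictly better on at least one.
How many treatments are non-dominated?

5

A: not dominated.
B: not dominated (best duration).
C: dominated by A (cost 242≤2463, duration 11≤22).
D: dominated by J (cost 2700≤4742, duration 4≤5).
E: dominated by A (cost 242≤4226, duration 11≤14).
F: dominated by A (cost 242≤3197, duration 11≤15).
G: dominated by A (cost 242≤3530, duration 11≤18).
H: not dominated (best cost).
I: not dominated.
J: not dominated.
K: dominated by A (cost 242≤439, duration 11≤12).
Pareto-optimal: A, B, H, I, J → 5.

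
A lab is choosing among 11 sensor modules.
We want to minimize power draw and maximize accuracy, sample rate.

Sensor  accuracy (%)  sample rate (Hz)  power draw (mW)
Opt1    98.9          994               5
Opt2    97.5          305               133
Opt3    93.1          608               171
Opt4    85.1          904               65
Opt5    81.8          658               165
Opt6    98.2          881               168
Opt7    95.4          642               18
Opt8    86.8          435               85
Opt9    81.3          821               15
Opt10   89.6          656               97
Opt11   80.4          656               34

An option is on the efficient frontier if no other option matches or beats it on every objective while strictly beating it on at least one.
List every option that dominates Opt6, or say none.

Opt1

Opt1: accuracy 98.9≥98.2, sample rate 994≥881, power draw 5≤168 — dominates Opt6.
Others (Opt2, Opt3, Opt4, Opt5, Opt7, Opt8, Opt9, Opt10, Opt11) are each worse than Opt6 on at least one objective.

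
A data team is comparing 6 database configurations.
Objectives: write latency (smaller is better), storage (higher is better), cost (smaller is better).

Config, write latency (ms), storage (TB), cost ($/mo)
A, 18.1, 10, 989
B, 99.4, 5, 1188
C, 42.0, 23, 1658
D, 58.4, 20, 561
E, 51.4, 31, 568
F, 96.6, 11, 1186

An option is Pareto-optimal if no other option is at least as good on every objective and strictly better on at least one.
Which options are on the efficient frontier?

A: not dominated (best write latency).
B: dominated by A (write latency 18.1≤99.4, storage 10≥5, cost 989≤1188).
C: not dominated.
D: not dominated (best cost).
E: not dominated (best storage).
F: dominated by D (write latency 58.4≤96.6, storage 20≥11, cost 561≤1186).

A, C, D, E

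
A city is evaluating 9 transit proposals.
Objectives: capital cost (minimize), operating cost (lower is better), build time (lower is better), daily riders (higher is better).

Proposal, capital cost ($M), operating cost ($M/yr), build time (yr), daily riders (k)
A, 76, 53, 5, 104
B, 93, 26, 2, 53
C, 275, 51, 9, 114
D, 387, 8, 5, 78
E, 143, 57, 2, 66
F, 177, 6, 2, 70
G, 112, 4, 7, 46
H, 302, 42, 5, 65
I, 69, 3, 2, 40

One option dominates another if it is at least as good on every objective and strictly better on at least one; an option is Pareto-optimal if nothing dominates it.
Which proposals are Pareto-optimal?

A, B, C, D, E, F, G, I

A: not dominated.
B: not dominated.
C: not dominated (best daily riders).
D: not dominated.
E: not dominated.
F: not dominated.
G: not dominated.
H: dominated by F (capital cost 177≤302, operating cost 6≤42, build time 2≤5, daily riders 70≥65).
I: not dominated (best capital cost).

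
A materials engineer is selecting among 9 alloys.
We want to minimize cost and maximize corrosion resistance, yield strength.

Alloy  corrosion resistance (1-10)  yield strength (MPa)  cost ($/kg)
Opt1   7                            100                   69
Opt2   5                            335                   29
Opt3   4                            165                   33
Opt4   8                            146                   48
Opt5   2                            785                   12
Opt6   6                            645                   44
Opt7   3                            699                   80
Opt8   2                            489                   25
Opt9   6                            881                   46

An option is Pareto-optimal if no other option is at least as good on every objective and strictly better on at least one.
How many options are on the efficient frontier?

5

Opt1: dominated by Opt4 (corrosion resistance 8≥7, yield strength 146≥100, cost 48≤69).
Opt2: not dominated.
Opt3: dominated by Opt2 (corrosion resistance 5≥4, yield strength 335≥165, cost 29≤33).
Opt4: not dominated (best corrosion resistance).
Opt5: not dominated (best cost).
Opt6: not dominated.
Opt7: dominated by Opt9 (corrosion resistance 6≥3, yield strength 881≥699, cost 46≤80).
Opt8: dominated by Opt5 (corrosion resistance 2≥2, yield strength 785≥489, cost 12≤25).
Opt9: not dominated (best yield strength).
Pareto-optimal: Opt2, Opt4, Opt5, Opt6, Opt9 → 5.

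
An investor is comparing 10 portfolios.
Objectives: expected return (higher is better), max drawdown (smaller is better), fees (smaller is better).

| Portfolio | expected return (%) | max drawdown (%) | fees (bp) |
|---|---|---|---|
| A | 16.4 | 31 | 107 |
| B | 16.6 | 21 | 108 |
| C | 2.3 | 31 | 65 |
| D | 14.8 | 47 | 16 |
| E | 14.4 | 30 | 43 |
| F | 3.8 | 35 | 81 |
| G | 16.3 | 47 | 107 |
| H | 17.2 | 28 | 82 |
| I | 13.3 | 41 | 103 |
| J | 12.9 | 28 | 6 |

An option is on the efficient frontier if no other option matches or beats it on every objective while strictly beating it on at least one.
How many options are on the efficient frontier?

A: dominated by H (expected return 17.2≥16.4, max drawdown 28≤31, fees 82≤107).
B: not dominated (best max drawdown).
C: dominated by E (expected return 14.4≥2.3, max drawdown 30≤31, fees 43≤65).
D: not dominated.
E: not dominated.
F: dominated by E (expected return 14.4≥3.8, max drawdown 30≤35, fees 43≤81).
G: dominated by A (expected return 16.4≥16.3, max drawdown 31≤47, fees 107≤107).
H: not dominated (best expected return).
I: dominated by E (expected return 14.4≥13.3, max drawdown 30≤41, fees 43≤103).
J: not dominated (best fees).
Pareto-optimal: B, D, E, H, J → 5.

5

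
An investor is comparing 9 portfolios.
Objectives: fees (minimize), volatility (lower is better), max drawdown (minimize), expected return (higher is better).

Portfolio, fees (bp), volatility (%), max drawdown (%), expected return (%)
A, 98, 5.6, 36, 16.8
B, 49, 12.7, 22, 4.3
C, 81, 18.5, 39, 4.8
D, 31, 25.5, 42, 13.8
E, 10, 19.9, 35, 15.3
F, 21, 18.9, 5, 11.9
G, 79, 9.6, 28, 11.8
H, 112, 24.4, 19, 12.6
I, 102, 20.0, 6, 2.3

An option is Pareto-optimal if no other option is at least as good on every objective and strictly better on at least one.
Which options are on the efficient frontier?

A: not dominated (best volatility).
B: not dominated.
C: dominated by G (fees 79≤81, volatility 9.6≤18.5, max drawdown 28≤39, expected return 11.8≥4.8).
D: dominated by E (fees 10≤31, volatility 19.9≤25.5, max drawdown 35≤42, expected return 15.3≥13.8).
E: not dominated (best fees).
F: not dominated (best max drawdown).
G: not dominated.
H: not dominated.
I: dominated by F (fees 21≤102, volatility 18.9≤20.0, max drawdown 5≤6, expected return 11.9≥2.3).

A, B, E, F, G, H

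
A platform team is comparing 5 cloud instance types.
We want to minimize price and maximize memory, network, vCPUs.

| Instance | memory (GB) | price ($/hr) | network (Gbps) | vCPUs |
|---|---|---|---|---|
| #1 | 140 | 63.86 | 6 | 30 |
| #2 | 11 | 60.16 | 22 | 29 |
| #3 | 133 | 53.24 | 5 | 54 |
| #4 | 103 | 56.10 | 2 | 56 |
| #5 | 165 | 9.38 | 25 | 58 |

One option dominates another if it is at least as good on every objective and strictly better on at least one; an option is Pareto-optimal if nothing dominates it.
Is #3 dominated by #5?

Yes

#5 vs #3: memory 165≥133, price 9.38≤53.24, network 25≥5, vCPUs 58≥54 — #5 is at least as good on every objective with at least one strict improvement.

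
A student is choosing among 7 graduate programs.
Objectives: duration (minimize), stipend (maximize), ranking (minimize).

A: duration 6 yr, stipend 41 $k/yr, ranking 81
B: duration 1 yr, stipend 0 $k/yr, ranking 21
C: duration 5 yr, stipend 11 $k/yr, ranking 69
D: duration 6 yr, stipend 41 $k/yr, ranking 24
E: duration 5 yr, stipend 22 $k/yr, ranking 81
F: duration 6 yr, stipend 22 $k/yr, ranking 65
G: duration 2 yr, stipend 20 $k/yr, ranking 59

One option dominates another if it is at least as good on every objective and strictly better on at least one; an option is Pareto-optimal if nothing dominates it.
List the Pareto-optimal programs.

A: dominated by D (duration 6≤6, stipend 41≥41, ranking 24≤81).
B: not dominated (best duration).
C: dominated by G (duration 2≤5, stipend 20≥11, ranking 59≤69).
D: not dominated.
E: not dominated.
F: dominated by D (duration 6≤6, stipend 41≥22, ranking 24≤65).
G: not dominated.

B, D, E, G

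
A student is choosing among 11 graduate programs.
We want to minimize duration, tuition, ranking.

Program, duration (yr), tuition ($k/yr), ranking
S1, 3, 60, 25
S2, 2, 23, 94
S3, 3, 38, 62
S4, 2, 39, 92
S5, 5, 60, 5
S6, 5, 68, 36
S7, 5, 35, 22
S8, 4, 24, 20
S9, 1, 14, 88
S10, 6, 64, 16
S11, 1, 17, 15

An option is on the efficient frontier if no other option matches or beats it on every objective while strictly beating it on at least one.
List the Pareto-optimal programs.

S1: dominated by S11 (duration 1≤3, tuition 17≤60, ranking 15≤25).
S2: dominated by S9 (duration 1≤2, tuition 14≤23, ranking 88≤94).
S3: dominated by S11 (duration 1≤3, tuition 17≤38, ranking 15≤62).
S4: dominated by S9 (duration 1≤2, tuition 14≤39, ranking 88≤92).
S5: not dominated (best ranking).
S6: dominated by S1 (duration 3≤5, tuition 60≤68, ranking 25≤36).
S7: dominated by S8 (duration 4≤5, tuition 24≤35, ranking 20≤22).
S8: dominated by S11 (duration 1≤4, tuition 17≤24, ranking 15≤20).
S9: not dominated (best tuition).
S10: dominated by S5 (duration 5≤6, tuition 60≤64, ranking 5≤16).
S11: not dominated.

S5, S9, S11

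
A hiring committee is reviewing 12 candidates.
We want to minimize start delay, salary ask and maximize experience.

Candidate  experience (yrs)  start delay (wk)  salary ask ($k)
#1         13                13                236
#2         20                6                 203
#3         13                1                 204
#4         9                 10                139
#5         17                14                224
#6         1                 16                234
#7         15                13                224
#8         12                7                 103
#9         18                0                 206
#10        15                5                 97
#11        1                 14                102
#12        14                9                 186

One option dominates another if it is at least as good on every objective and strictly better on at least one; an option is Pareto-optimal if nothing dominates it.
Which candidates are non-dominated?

#2, #3, #9, #10

#1: dominated by #2 (experience 20≥13, start delay 6≤13, salary ask 203≤236).
#2: not dominated (best experience).
#3: not dominated.
#4: dominated by #8 (experience 12≥9, start delay 7≤10, salary ask 103≤139).
#5: dominated by #2 (experience 20≥17, start delay 6≤14, salary ask 203≤224).
#6: dominated by #2 (experience 20≥1, start delay 6≤16, salary ask 203≤234).
#7: dominated by #2 (experience 20≥15, start delay 6≤13, salary ask 203≤224).
#8: dominated by #10 (experience 15≥12, start delay 5≤7, salary ask 97≤103).
#9: not dominated (best start delay).
#10: not dominated (best salary ask).
#11: dominated by #10 (experience 15≥1, start delay 5≤14, salary ask 97≤102).
#12: dominated by #10 (experience 15≥14, start delay 5≤9, salary ask 97≤186).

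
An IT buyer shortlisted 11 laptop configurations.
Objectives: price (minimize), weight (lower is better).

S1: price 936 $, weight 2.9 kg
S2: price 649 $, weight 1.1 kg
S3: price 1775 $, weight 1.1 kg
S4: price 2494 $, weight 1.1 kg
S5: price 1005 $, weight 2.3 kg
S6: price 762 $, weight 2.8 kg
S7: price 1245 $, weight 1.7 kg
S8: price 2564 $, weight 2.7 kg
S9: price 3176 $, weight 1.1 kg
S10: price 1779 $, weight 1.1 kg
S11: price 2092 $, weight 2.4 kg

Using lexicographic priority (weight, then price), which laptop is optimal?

S2

First minimize weight: best is 1.1, kept {S2, S3, S4, S9, S10}.
Then minimize price: best is 649, kept {S2}.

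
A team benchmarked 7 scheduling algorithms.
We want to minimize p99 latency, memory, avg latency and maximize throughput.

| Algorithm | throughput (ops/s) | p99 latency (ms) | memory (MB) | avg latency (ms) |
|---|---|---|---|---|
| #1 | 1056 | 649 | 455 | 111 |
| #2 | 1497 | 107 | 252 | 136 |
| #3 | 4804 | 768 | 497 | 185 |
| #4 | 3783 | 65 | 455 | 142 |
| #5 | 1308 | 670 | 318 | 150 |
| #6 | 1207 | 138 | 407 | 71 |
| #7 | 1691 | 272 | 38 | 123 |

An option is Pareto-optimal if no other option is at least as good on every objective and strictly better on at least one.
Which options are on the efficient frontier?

#1: dominated by #6 (throughput 1207≥1056, p99 latency 138≤649, memory 407≤455, avg latency 71≤111).
#2: not dominated.
#3: not dominated (best throughput).
#4: not dominated (best p99 latency).
#5: dominated by #2 (throughput 1497≥1308, p99 latency 107≤670, memory 252≤318, avg latency 136≤150).
#6: not dominated (best avg latency).
#7: not dominated (best memory).

#2, #3, #4, #6, #7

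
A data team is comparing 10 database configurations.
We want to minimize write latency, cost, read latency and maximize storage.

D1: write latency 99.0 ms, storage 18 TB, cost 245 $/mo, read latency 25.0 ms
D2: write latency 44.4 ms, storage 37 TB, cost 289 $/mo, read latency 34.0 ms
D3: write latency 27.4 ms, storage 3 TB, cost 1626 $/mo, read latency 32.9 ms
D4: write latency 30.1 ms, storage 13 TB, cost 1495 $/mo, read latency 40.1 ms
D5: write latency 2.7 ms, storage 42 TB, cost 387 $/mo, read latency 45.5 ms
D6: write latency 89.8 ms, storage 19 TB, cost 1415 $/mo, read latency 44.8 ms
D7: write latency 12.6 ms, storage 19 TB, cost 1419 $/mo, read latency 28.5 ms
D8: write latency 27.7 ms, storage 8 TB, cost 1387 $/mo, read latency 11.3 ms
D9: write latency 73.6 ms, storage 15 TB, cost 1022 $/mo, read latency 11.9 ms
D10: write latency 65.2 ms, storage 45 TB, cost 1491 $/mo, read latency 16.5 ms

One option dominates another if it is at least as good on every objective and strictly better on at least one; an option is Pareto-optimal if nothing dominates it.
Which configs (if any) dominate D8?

D1: worse on write latency (99.0 vs 27.7).
D2: worse on write latency (44.4 vs 27.7).
D3: worse on storage (3 vs 8).
D4: worse on write latency (30.1 vs 27.7).
D5: worse on read latency (45.5 vs 11.3).
D6: worse on write latency (89.8 vs 27.7).
D7: worse on cost (1419 vs 1387).
D9: worse on write latency (73.6 vs 27.7).
D10: worse on write latency (65.2 vs 27.7).
No option dominates D8.

none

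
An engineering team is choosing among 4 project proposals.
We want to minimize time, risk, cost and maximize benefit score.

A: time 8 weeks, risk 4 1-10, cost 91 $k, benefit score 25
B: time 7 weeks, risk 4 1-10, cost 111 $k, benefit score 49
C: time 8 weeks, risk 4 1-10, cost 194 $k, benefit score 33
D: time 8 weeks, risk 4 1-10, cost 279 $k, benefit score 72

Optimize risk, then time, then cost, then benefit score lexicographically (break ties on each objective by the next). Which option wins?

First minimize risk: best is 4, kept {A, B, C, D}.
Then minimize time: best is 7, kept {B}.

B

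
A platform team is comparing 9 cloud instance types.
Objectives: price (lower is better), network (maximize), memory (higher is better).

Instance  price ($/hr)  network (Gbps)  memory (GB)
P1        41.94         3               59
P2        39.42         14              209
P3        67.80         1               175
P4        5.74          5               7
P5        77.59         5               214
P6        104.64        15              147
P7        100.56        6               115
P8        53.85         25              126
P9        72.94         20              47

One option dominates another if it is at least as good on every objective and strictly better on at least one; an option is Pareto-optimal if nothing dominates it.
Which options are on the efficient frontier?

P2, P4, P5, P6, P8

P1: dominated by P2 (price 39.42≤41.94, network 14≥3, memory 209≥59).
P2: not dominated.
P3: dominated by P2 (price 39.42≤67.80, network 14≥1, memory 209≥175).
P4: not dominated (best price).
P5: not dominated (best memory).
P6: not dominated.
P7: dominated by P2 (price 39.42≤100.56, network 14≥6, memory 209≥115).
P8: not dominated (best network).
P9: dominated by P8 (price 53.85≤72.94, network 25≥20, memory 126≥47).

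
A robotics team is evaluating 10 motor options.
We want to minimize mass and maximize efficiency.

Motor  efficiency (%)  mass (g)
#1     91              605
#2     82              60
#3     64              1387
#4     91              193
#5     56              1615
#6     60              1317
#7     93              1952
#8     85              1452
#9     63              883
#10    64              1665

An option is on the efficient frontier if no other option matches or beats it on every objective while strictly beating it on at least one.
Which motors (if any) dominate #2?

#1: worse on mass (605 vs 60).
#3: worse on efficiency (64 vs 82).
#4: worse on mass (193 vs 60).
#5: worse on efficiency (56 vs 82).
#6: worse on efficiency (60 vs 82).
#7: worse on mass (1952 vs 60).
#8: worse on mass (1452 vs 60).
#9: worse on efficiency (63 vs 82).
#10: worse on efficiency (64 vs 82).
No option dominates #2.

none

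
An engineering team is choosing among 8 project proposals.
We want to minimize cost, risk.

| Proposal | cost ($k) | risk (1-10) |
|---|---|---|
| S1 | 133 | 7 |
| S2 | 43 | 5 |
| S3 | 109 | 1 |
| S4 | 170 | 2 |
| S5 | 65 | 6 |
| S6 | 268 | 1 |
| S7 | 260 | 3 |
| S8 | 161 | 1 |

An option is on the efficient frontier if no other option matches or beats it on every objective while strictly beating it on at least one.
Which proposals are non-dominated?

S1: dominated by S2 (cost 43≤133, risk 5≤7).
S2: not dominated (best cost).
S3: not dominated.
S4: dominated by S3 (cost 109≤170, risk 1≤2).
S5: dominated by S2 (cost 43≤65, risk 5≤6).
S6: dominated by S3 (cost 109≤268, risk 1≤1).
S7: dominated by S3 (cost 109≤260, risk 1≤3).
S8: dominated by S3 (cost 109≤161, risk 1≤1).

S2, S3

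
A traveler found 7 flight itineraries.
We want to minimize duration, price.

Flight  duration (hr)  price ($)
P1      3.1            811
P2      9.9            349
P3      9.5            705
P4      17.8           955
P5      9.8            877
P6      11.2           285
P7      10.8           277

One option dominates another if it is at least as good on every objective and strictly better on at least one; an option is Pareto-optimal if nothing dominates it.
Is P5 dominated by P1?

P1 vs P5: duration 3.1≤9.8, price 811≤877 — P1 is at least as good on every objective with at least one strict improvement.

Yes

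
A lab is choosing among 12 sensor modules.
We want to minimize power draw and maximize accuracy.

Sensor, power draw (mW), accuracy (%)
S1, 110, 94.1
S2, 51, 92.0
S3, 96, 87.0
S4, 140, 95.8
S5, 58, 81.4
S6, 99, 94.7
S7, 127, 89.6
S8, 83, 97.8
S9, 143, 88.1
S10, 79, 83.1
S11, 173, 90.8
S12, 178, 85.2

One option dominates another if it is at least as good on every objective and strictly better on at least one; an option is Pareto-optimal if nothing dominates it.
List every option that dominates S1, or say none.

S6, S8

S6: power draw 99≤110, accuracy 94.7≥94.1 — dominates S1.
S8: power draw 83≤110, accuracy 97.8≥94.1 — dominates S1.
Others (S2, S3, S4, S5, S7, S9, S10, S11, S12) are each worse than S1 on at least one objective.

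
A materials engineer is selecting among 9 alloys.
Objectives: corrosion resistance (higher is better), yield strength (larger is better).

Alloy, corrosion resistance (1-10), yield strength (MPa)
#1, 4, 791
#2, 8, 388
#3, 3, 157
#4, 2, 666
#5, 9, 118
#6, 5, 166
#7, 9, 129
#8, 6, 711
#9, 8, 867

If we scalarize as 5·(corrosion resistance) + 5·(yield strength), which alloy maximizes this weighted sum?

#1: 5·4 + 5·791 = 3975
#2: 5·8 + 5·388 = 1980
#3: 5·3 + 5·157 = 800
#4: 5·2 + 5·666 = 3340
#5: 5·9 + 5·118 = 635
#6: 5·5 + 5·166 = 855
#7: 5·9 + 5·129 = 690
#8: 5·6 + 5·711 = 3585
#9: 5·8 + 5·867 = 4375
Highest: #9 at 4375.

#9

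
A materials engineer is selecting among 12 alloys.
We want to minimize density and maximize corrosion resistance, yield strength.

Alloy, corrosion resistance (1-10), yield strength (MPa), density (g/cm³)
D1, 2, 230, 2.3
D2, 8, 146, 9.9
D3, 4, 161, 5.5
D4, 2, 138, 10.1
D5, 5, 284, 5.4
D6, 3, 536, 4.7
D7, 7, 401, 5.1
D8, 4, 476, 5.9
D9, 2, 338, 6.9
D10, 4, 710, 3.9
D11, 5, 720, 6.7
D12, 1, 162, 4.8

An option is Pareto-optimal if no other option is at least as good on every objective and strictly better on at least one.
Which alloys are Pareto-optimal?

D1: not dominated (best density).
D2: not dominated (best corrosion resistance).
D3: dominated by D5 (corrosion resistance 5≥4, yield strength 284≥161, density 5.4≤5.5).
D4: dominated by D1 (corrosion resistance 2≥2, yield strength 230≥138, density 2.3≤10.1).
D5: dominated by D7 (corrosion resistance 7≥5, yield strength 401≥284, density 5.1≤5.4).
D6: dominated by D10 (corrosion resistance 4≥3, yield strength 710≥536, density 3.9≤4.7).
D7: not dominated.
D8: dominated by D10 (corrosion resistance 4≥4, yield strength 710≥476, density 3.9≤5.9).
D9: dominated by D6 (corrosion resistance 3≥2, yield strength 536≥338, density 4.7≤6.9).
D10: not dominated.
D11: not dominated (best yield strength).
D12: dominated by D1 (corrosion resistance 2≥1, yield strength 230≥162, density 2.3≤4.8).

D1, D2, D7, D10, D11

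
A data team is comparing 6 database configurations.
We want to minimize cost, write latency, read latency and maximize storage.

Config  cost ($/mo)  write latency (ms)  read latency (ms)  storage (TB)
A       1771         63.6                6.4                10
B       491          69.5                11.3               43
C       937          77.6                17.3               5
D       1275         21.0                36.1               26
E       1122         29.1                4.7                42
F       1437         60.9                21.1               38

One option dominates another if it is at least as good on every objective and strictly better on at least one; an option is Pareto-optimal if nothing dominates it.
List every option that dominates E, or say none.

none

A: worse on cost (1771 vs 1122).
B: worse on write latency (69.5 vs 29.1).
C: worse on write latency (77.6 vs 29.1).
D: worse on cost (1275 vs 1122).
F: worse on cost (1437 vs 1122).
No option dominates E.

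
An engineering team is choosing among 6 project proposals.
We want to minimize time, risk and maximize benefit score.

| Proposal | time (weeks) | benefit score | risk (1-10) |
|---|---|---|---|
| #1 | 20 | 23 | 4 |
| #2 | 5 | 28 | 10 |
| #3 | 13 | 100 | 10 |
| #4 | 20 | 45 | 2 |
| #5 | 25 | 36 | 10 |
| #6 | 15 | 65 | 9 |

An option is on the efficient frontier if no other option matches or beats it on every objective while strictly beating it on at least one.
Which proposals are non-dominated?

#1: dominated by #4 (time 20≤20, benefit score 45≥23, risk 2≤4).
#2: not dominated (best time).
#3: not dominated (best benefit score).
#4: not dominated (best risk).
#5: dominated by #3 (time 13≤25, benefit score 100≥36, risk 10≤10).
#6: not dominated.

#2, #3, #4, #6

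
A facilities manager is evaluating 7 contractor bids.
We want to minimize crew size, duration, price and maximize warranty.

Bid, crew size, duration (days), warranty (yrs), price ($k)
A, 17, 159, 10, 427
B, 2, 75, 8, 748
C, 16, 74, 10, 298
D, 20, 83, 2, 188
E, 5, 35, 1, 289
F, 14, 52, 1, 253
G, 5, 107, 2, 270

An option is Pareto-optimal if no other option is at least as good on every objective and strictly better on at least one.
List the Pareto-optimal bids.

A: dominated by C (crew size 16≤17, duration 74≤159, warranty 10≥10, price 298≤427).
B: not dominated (best crew size).
C: not dominated.
D: not dominated (best price).
E: not dominated (best duration).
F: not dominated.
G: not dominated.

B, C, D, E, F, G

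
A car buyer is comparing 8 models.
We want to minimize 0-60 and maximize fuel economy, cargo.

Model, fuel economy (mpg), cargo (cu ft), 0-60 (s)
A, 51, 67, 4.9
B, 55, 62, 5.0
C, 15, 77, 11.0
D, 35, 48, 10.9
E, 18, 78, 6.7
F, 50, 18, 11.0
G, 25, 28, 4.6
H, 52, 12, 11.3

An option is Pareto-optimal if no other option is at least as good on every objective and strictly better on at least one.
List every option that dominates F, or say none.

A, B

A: fuel economy 51≥50, cargo 67≥18, 0-60 4.9≤11.0 — dominates F.
B: fuel economy 55≥50, cargo 62≥18, 0-60 5.0≤11.0 — dominates F.
Others (C, D, E, G, H) are each worse than F on at least one objective.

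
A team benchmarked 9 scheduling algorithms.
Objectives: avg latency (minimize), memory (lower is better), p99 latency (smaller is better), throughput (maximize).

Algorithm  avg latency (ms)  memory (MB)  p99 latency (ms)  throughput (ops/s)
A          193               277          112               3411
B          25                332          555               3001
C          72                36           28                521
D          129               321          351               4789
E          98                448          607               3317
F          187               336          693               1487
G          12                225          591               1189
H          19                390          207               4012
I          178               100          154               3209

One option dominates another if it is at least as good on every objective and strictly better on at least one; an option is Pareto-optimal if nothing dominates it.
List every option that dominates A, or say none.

none

B: worse on memory (332 vs 277).
C: worse on throughput (521 vs 3411).
D: worse on memory (321 vs 277).
E: worse on memory (448 vs 277).
F: worse on memory (336 vs 277).
G: worse on p99 latency (591 vs 112).
H: worse on memory (390 vs 277).
I: worse on p99 latency (154 vs 112).
No option dominates A.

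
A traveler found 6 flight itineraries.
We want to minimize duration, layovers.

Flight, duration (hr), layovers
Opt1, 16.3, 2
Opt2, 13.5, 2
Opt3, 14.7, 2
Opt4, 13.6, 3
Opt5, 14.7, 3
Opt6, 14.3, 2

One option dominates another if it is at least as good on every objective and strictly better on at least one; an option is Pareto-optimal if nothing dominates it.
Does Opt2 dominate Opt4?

Yes

Opt2 vs Opt4: duration 13.5≤13.6, layovers 2≤3 — Opt2 is at least as good on every objective with at least one strict improvement.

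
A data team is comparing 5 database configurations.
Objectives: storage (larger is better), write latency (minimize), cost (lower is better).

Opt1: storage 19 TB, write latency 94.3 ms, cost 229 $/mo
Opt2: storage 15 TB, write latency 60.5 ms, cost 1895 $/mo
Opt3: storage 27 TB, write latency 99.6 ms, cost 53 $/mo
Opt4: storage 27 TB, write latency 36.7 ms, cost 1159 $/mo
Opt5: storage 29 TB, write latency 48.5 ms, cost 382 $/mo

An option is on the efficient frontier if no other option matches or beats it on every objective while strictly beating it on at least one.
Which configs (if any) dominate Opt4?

Opt1: worse on storage (19 vs 27).
Opt2: worse on storage (15 vs 27).
Opt3: worse on write latency (99.6 vs 36.7).
Opt5: worse on write latency (48.5 vs 36.7).
No option dominates Opt4.

none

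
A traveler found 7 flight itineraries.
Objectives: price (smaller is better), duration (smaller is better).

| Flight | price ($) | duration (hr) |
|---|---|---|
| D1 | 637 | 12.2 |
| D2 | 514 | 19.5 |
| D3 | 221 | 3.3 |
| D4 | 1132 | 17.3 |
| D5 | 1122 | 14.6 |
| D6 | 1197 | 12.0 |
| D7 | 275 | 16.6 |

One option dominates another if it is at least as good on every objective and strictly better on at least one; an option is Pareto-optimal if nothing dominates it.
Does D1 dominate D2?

No

D1 vs D2: D1 is worse on price (637 vs 514), so it does not dominate D2.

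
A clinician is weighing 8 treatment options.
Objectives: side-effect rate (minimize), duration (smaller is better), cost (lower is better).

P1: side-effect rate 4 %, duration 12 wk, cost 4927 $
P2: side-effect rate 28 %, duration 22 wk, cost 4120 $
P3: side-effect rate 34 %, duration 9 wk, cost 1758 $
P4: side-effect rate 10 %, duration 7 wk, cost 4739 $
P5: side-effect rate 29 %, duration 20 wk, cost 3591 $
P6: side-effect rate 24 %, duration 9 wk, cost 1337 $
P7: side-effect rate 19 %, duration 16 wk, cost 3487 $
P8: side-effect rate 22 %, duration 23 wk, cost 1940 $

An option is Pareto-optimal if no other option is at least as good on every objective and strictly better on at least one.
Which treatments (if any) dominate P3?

P6: side-effect rate 24≤34, duration 9≤9, cost 1337≤1758 — dominates P3.
Others (P1, P2, P4, P5, P7, P8) are each worse than P3 on at least one objective.

P6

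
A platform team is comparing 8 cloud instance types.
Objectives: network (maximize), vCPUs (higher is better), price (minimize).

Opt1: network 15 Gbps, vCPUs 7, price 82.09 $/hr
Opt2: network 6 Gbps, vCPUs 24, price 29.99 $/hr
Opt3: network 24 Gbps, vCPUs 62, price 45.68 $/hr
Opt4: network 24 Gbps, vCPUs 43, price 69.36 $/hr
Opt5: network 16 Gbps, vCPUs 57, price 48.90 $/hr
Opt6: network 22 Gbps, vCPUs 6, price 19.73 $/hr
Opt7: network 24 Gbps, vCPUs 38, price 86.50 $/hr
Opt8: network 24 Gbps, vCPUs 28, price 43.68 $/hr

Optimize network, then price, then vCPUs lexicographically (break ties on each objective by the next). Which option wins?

First maximize network: best is 24, kept {Opt3, Opt4, Opt7, Opt8}.
Then minimize price: best is 43.68, kept {Opt8}.

Opt8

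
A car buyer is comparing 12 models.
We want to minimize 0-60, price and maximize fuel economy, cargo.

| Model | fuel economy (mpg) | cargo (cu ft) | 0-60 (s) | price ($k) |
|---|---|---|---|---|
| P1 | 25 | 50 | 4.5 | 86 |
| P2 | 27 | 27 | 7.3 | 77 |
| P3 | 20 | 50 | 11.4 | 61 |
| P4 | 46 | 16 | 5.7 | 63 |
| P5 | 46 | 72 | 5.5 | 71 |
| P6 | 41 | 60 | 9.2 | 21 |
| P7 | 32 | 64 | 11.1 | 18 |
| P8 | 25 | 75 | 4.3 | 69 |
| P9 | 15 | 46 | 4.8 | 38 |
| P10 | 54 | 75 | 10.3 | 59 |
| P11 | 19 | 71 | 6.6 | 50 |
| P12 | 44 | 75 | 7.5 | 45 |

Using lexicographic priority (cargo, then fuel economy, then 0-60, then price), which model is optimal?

First maximize cargo: best is 75, kept {P8, P10, P12}.
Then maximize fuel economy: best is 54, kept {P10}.

P10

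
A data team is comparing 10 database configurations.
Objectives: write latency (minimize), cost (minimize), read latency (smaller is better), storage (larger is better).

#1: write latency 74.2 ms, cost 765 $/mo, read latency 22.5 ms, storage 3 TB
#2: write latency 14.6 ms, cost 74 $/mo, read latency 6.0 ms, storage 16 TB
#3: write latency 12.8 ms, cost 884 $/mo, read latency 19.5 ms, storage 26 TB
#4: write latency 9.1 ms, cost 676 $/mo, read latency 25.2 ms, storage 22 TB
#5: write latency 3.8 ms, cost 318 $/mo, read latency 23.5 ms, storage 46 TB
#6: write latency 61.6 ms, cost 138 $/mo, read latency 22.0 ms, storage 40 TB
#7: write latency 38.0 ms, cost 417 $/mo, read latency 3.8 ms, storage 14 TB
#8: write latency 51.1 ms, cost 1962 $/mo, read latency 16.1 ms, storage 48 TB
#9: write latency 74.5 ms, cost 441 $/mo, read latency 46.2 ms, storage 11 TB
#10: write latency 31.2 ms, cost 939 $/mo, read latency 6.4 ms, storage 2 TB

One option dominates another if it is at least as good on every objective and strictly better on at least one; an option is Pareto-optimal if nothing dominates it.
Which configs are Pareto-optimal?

#2, #3, #5, #6, #7, #8

#1: dominated by #2 (write latency 14.6≤74.2, cost 74≤765, read latency 6.0≤22.5, storage 16≥3).
#2: not dominated (best cost).
#3: not dominated.
#4: dominated by #5 (write latency 3.8≤9.1, cost 318≤676, read latency 23.5≤25.2, storage 46≥22).
#5: not dominated (best write latency).
#6: not dominated.
#7: not dominated (best read latency).
#8: not dominated (best storage).
#9: dominated by #2 (write latency 14.6≤74.5, cost 74≤441, read latency 6.0≤46.2, storage 16≥11).
#10: dominated by #2 (write latency 14.6≤31.2, cost 74≤939, read latency 6.0≤6.4, storage 16≥2).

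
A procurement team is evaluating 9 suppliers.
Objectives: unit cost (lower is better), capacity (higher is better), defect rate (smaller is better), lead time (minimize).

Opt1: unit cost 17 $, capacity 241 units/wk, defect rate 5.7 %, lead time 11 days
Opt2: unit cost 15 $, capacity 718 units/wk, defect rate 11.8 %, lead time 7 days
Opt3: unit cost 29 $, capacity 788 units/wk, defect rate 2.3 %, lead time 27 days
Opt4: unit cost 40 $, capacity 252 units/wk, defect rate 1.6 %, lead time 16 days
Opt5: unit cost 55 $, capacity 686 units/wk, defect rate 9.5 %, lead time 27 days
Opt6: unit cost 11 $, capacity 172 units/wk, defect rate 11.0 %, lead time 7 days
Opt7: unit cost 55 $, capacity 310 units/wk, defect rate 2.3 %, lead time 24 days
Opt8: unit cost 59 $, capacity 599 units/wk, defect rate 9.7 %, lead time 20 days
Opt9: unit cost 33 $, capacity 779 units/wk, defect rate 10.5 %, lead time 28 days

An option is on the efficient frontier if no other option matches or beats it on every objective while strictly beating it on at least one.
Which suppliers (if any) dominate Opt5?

Opt3: unit cost 29≤55, capacity 788≥686, defect rate 2.3≤9.5, lead time 27≤27 — dominates Opt5.
Others (Opt1, Opt2, Opt4, Opt6, Opt7, Opt8, Opt9) are each worse than Opt5 on at least one objective.

Opt3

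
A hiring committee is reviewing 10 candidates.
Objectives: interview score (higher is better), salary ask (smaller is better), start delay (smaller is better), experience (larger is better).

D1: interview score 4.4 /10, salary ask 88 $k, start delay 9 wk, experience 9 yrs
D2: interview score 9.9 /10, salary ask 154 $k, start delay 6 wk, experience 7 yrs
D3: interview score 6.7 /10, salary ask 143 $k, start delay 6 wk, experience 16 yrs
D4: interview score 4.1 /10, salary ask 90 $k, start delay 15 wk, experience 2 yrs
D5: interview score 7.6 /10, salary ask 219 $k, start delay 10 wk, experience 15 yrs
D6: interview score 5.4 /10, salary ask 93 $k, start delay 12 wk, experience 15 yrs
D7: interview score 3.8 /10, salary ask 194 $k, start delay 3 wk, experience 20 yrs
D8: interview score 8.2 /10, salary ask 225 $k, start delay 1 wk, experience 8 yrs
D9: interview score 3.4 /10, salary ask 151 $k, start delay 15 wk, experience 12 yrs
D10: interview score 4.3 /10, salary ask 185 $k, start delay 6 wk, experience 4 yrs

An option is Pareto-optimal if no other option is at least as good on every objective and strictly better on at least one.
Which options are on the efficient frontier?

D1: not dominated (best salary ask).
D2: not dominated (best interview score).
D3: not dominated.
D4: dominated by D1 (interview score 4.4≥4.1, salary ask 88≤90, start delay 9≤15, experience 9≥2).
D5: not dominated.
D6: not dominated.
D7: not dominated (best experience).
D8: not dominated (best start delay).
D9: dominated by D3 (interview score 6.7≥3.4, salary ask 143≤151, start delay 6≤15, experience 16≥12).
D10: dominated by D2 (interview score 9.9≥4.3, salary ask 154≤185, start delay 6≤6, experience 7≥4).

D1, D2, D3, D5, D6, D7, D8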